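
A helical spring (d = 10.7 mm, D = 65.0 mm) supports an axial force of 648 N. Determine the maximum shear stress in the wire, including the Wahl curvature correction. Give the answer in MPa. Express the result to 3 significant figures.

Spring index C = D/d = 65.0/10.7 = 6.0748
K_W = (4C−1)/(4C−4) + 0.615/C = 23.299/20.299 + 0.1012 = 1.2490
τ₀ = 8FD/(πd³) = 8·648·65.0/(π·10.7³) = 336960/3848.6 = 87.554 MPa
τ_max = K·τ₀ = 1.2490 × 87.554 = 109.36 MPa

109 MPa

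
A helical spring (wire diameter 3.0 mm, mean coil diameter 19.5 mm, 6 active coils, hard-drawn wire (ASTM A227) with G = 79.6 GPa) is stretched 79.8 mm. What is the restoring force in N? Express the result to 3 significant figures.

1450 N

k = Gd⁴/(8D³N_a) = (79.6×10³)(3.0⁴)/(8·19.5³·6) = 18.116 N/mm
F = k·δ = 18.116 × 79.8 = 1445.6 N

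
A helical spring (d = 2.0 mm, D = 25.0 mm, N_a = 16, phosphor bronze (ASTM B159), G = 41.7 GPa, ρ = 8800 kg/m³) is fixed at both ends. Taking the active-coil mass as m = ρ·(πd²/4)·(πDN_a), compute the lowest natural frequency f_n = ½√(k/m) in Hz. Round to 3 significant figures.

49.0 Hz

k = Gd⁴/(8D³N_a) = (41.7×10³)(2.0⁴)/(8·25.0³·16) = 0.3336 N/mm = 333.6 N/m
Wire length L = πDN_a = π·25.0·16 = 1256.6 mm
m = ρ·(πd²/4)·L = 8800 × 3.1416×10⁻⁶ m² × 1.2566 m = 0.034741 kg
f_n = ½√(k/m) = 0.5·√(333.6/0.034741) = 0.5·√(9602.5) = 48.996 Hz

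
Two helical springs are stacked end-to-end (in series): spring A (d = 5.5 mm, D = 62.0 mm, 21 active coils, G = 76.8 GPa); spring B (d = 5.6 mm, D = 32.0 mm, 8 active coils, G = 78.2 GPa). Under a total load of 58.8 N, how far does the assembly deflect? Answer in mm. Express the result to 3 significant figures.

k_A = Gd⁴/(8D³N_a) = (76.8×10³)(5.5⁴)/(8·62.0³·21) = 1.7552 N/mm
k_B = Gd⁴/(8D³N_a) = (78.2×10³)(5.6⁴)/(8·32.0³·8) = 36.672 N/mm
Series: 1/k_eq = 1/1.7552 + 1/36.672 = 0.597; k_eq = 1.675 N/mm
δ = F/k_eq = 58.8/1.675 = 35.104 mm

35.1 mm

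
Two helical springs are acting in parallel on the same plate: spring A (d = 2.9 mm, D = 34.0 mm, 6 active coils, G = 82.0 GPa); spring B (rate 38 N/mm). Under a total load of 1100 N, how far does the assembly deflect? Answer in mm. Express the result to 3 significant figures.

k_A = Gd⁴/(8D³N_a) = (82.0×10³)(2.9⁴)/(8·34.0³·6) = 3.0742 N/mm
Parallel: k_eq = 3.0742 + 38 = 41.074 N/mm
δ = F/k_eq = 1100/41.074 = 26.781 mm

26.8 mm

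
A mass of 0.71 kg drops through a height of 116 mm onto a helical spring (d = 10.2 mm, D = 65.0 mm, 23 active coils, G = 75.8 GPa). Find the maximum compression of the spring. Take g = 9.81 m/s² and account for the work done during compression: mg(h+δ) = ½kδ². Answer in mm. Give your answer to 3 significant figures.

k = Gd⁴/(8D³N_a) = (75.8×10³)(10.2⁴)/(8·65.0³·23) = 16.237 N/mm
W = mg = 0.71 × 9.81 = 6.9651 N
½kδ² − Wδ − Wh = 0 → δ = (W + √(W² + 2kWh))/k
δ = (6.9651 + √(48.513 + 26237.8))/16.237 = (6.9651 + 162.13)/16.237 = 10.414 mm

10.4 mm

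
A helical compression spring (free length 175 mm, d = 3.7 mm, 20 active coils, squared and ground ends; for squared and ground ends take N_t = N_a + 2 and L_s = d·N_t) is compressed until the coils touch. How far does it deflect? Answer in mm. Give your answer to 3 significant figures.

N_t = 22; L_s = 3.7·22 = 81.4 mm
δ_solid = L₀ − L_s = 175 − 81.4 = 93.6 mm

93.6 mm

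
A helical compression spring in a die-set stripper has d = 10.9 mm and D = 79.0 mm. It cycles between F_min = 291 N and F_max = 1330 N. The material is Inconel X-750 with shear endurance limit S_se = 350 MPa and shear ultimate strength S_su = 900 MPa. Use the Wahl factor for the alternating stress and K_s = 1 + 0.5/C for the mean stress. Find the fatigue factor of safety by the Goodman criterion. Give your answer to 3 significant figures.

2.34

C = D/d = 79.0/10.9 = 7.2477; K_W = (4C−1)/(4C−4)+0.615/C = 1.2049; K_s = 1+0.5/C = 1.0690
F_a = (F_max−F_min)/2 = 519.5 N; F_m = (F_max+F_min)/2 = 810.5 N
τ_a = K_W·8F_aD/(πd³) = 1.2049 × 80.7 = 97.235 MPa
τ_m = K_s·8F_mD/(πd³) = 1.0690 × 125.9 = 134.59 MPa
Goodman: 1/n_f = τ_a/S_se + τ_m/S_su = 97.235/350 + 134.59/900 = 0.27781 + 0.14954 = 0.42736
n_f = 1/0.42736 = 2.34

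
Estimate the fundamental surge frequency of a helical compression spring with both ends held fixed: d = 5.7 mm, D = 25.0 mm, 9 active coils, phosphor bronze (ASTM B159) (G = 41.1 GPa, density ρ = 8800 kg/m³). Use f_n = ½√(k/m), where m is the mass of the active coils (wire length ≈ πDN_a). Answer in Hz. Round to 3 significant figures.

246 Hz

k = Gd⁴/(8D³N_a) = (41.1×10³)(5.7⁴)/(8·25.0³·9) = 38.565 N/mm = 38565 N/m
Wire length L = πDN_a = π·25.0·9 = 706.86 mm
m = ρ·(πd²/4)·L = 8800 × 25.518×10⁻⁶ m² × 0.70686 m = 0.15873 kg
f_n = ½√(k/m) = 0.5·√(38565/0.15873) = 0.5·√(2.4296e+05) = 246.45 Hz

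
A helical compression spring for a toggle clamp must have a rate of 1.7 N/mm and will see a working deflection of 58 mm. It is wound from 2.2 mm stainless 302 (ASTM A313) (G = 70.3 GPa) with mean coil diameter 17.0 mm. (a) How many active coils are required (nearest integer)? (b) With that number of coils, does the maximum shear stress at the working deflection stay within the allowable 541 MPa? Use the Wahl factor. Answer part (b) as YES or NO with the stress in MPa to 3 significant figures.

N_a = Gd⁴/(8D³k) = (70.3×10³)(2.2⁴)/(8·17.0³·1.7) = 24.65 → N_a = 25
Actual rate k = Gd⁴/(8D³·25) = 1.676 N/mm
Working load F = kδ = 1.676·58 = 97.207 N
C = 17.0/2.2 = 7.7273; K_W = (4C−1)/(4C−4)+0.615/C = 1.1911
τ_max = K_W·8FD/(πd³) = 1.1911·395.2 = 470.71 MPa
τ_max ≤ 541 MPa → acceptable

(a) 25 coils; (b) YES, τ_max = 471 MPa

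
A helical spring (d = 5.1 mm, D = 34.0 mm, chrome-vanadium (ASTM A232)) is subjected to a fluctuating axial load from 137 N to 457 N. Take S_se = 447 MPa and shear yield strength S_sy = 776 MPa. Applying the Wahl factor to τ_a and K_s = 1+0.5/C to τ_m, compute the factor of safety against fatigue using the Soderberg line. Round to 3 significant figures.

1.80

C = D/d = 34.0/5.1 = 6.6667; K_W = (4C−1)/(4C−4)+0.615/C = 1.2246; K_s = 1+0.5/C = 1.0750
F_a = (F_max−F_min)/2 = 160 N; F_m = (F_max+F_min)/2 = 297 N
τ_a = K_W·8F_aD/(πd³) = 1.2246 × 104.43 = 127.89 MPa
τ_m = K_s·8F_mD/(πd³) = 1.0750 × 193.85 = 208.39 MPa
Soderberg: 1/n_f = τ_a/S_se + τ_m/S_sy = 127.89/447 + 208.39/776 = 0.28610 + 0.26854 = 0.55464
n_f = 1/0.55464 = 1.803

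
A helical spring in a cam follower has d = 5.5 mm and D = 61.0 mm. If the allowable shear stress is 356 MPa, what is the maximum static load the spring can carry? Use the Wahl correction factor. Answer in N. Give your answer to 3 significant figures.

338 N

C = D/d = 61.0/5.5 = 11.0909
K_W = (4C−1)/(4C−4) + 0.615/C = 43.364/40.364 + 0.0555 = 1.1298
τ_max = K·8FD/(πd³) → F_max = τ_allow·πd³/(8DK)
F_max = 356·π·5.5³/(8·61.0·1.1298) = 1.8607e+05/551.33 = 337.5 N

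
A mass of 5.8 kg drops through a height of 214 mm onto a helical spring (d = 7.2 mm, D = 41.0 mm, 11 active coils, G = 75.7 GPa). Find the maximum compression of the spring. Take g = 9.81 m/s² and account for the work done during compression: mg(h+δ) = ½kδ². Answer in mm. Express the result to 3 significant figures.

k = Gd⁴/(8D³N_a) = (75.7×10³)(7.2⁴)/(8·41.0³·11) = 33.542 N/mm
W = mg = 5.8 × 9.81 = 56.898 N
½kδ² − Wδ − Wh = 0 → δ = (W + √(W² + 2kWh))/k
δ = (56.898 + √(3237.4 + 816831))/33.542 = (56.898 + 905.58)/33.542 = 28.694 mm

28.7 mm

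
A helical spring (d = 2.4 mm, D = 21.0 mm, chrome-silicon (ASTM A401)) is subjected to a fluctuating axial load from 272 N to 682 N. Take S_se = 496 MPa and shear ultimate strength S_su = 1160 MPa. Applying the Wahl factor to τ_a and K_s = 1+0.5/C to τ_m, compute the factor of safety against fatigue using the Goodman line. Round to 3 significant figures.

0.282

C = D/d = 21.0/2.4 = 8.7500; K_W = (4C−1)/(4C−4)+0.615/C = 1.1671; K_s = 1+0.5/C = 1.0571
F_a = (F_max−F_min)/2 = 205 N; F_m = (F_max+F_min)/2 = 477 N
τ_a = K_W·8F_aD/(πd³) = 1.1671 × 793.01 = 925.49 MPa
τ_m = K_s·8F_mD/(πd³) = 1.0571 × 1845.2 = 1950.6 MPa
Goodman: 1/n_f = τ_a/S_se + τ_m/S_su = 925.49/496 + 1950.6/1160 = 1.86591 + 1.68159 = 3.5475
n_f = 1/3.5475 = 0.2819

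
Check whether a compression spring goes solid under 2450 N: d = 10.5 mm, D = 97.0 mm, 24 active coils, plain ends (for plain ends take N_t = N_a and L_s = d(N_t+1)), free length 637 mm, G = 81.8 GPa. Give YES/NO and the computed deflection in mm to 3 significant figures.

k = Gd⁴/(8D³N_a) = (81.8×10³)(10.5⁴)/(8·97.0³·24) = 5.6741 N/mm
N_t = 24; L_s = 10.5·25 = 262.5 mm; δ_solid = L₀ − L_s = 637 − 262.5 = 374.5 mm
δ = F/k = 2450/5.6741 = 431.79 mm
δ ≥ δ_solid → spring goes solid

YES, δ = 432 mm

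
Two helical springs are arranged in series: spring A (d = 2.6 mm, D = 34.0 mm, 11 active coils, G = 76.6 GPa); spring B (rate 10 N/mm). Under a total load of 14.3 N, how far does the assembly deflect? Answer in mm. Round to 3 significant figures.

15.6 mm

k_A = Gd⁴/(8D³N_a) = (76.6×10³)(2.6⁴)/(8·34.0³·11) = 1.0121 N/mm
Series: 1/k_eq = 1/1.0121 + 1/10 = 1.0881; k_eq = 0.91904 N/mm
δ = F/k_eq = 14.3/0.91904 = 15.56 mm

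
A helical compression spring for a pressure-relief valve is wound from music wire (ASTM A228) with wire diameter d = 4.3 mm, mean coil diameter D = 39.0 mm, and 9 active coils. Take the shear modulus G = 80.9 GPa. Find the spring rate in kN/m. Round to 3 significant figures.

6.48 kN/m

k = Gd⁴/(8D³N_a) = (80.9×10³ × 4.3⁴) / (8 × 39.0³ × 9)
  = 2.76581e+07 / 4.27097e+06 = 6.4758 N/mm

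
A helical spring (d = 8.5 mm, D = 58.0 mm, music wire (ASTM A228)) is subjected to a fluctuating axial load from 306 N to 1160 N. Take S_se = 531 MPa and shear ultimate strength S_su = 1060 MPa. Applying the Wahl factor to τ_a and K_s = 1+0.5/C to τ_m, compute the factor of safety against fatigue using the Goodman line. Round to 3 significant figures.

2.41

C = D/d = 58.0/8.5 = 6.8235; K_W = (4C−1)/(4C−4)+0.615/C = 1.2189; K_s = 1+0.5/C = 1.0733
F_a = (F_max−F_min)/2 = 427 N; F_m = (F_max+F_min)/2 = 733 N
τ_a = K_W·8F_aD/(πd³) = 1.2189 × 102.69 = 125.17 MPa
τ_m = K_s·8F_mD/(πd³) = 1.0733 × 176.28 = 189.2 MPa
Goodman: 1/n_f = τ_a/S_se + τ_m/S_su = 125.17/531 + 189.2/1060 = 0.23573 + 0.17849 = 0.41423
n_f = 1/0.41423 = 2.414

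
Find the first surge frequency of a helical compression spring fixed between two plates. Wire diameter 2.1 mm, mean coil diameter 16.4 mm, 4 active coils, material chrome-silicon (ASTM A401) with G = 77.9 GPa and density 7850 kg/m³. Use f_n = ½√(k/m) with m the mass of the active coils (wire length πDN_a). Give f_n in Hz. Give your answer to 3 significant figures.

692 Hz

k = Gd⁴/(8D³N_a) = (77.9×10³)(2.1⁴)/(8·16.4³·4) = 10.733 N/mm = 10733 N/m
Wire length L = πDN_a = π·16.4·4 = 206.09 mm
m = ρ·(πd²/4)·L = 7850 × 3.4636×10⁻⁶ m² × 0.20609 m = 0.0056034 kg
f_n = ½√(k/m) = 0.5·√(10733/0.0056034) = 0.5·√(1.9155e+06) = 692.01 Hz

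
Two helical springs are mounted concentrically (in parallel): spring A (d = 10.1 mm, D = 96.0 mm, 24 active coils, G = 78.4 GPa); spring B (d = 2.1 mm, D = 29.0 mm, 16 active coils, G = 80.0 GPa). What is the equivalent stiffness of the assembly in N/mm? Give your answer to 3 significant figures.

k_A = Gd⁴/(8D³N_a) = (78.4×10³)(10.1⁴)/(8·96.0³·24) = 4.8027 N/mm
k_B = Gd⁴/(8D³N_a) = (80.0×10³)(2.1⁴)/(8·29.0³·16) = 0.49838 N/mm
Parallel: k_eq = 4.8027 + 0.49838 = 5.3011 N/mm

5.30 N/mm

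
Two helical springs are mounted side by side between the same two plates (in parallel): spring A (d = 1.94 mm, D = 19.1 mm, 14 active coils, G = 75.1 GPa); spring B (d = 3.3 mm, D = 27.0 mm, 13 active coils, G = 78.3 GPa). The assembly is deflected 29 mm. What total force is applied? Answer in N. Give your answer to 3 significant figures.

171 N

k_A = Gd⁴/(8D³N_a) = (75.1×10³)(1.94⁴)/(8·19.1³·14) = 1.3631 N/mm
k_B = Gd⁴/(8D³N_a) = (78.3×10³)(3.3⁴)/(8·27.0³·13) = 4.5362 N/mm
Parallel: k_eq = 1.3631 + 4.5362 = 5.8993 N/mm
F = k_eq·δ = 5.8993·29 = 171.08 N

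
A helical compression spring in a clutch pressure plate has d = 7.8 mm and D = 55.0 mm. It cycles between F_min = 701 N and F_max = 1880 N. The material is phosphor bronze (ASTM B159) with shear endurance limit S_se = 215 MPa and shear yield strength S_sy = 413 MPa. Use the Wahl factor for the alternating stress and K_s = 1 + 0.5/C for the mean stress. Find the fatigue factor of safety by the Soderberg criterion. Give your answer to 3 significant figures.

0.508

C = D/d = 55.0/7.8 = 7.0513; K_W = (4C−1)/(4C−4)+0.615/C = 1.2112; K_s = 1+0.5/C = 1.0709
F_a = (F_max−F_min)/2 = 589.5 N; F_m = (F_max+F_min)/2 = 1290.5 N
τ_a = K_W·8F_aD/(πd³) = 1.2112 × 173.98 = 210.72 MPa
τ_m = K_s·8F_mD/(πd³) = 1.0709 × 380.87 = 407.88 MPa
Soderberg: 1/n_f = τ_a/S_se + τ_m/S_sy = 210.72/215 + 407.88/413 = 0.98009 + 0.98760 = 1.9677
n_f = 1/1.9677 = 0.5082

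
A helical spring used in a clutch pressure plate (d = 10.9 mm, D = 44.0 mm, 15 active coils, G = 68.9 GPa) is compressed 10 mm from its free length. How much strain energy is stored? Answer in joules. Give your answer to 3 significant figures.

k = Gd⁴/(8D³N_a) = (68.9×10³)(10.9⁴)/(8·44.0³·15) = 95.145 N/mm
U = ½kδ² = 0.5 × 95.145 × 10² = 4757.2 N·mm = 4.7572 J

4.76 J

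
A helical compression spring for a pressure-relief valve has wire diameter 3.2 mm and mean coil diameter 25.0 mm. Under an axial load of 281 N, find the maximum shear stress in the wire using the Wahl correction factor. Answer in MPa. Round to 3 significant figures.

Spring index C = D/d = 25.0/3.2 = 7.8125
K_W = (4C−1)/(4C−4) + 0.615/C = 30.250/27.250 + 0.0787 = 1.1888
τ₀ = 8FD/(πd³) = 8·281·25.0/(π·3.2³) = 56200/102.94 = 545.93 MPa
τ_max = K·τ₀ = 1.1888 × 545.93 = 649.01 MPa

649 MPa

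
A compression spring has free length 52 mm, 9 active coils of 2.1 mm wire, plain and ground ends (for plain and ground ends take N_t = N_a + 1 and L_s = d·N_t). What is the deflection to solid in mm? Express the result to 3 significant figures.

N_t = 10; L_s = 2.1·10 = 21 mm
δ_solid = L₀ − L_s = 52 − 21 = 31 mm

31.0 mm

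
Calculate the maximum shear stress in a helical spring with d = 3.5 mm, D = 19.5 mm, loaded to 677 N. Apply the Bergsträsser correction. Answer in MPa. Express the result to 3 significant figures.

987 MPa

Spring index C = D/d = 19.5/3.5 = 5.5714
K_B = (4C+2)/(4C−3) = 24.286/19.286 = 1.2593
τ₀ = 8FD/(πd³) = 8·677·19.5/(π·3.5³) = 105612/134.7 = 784.08 MPa
τ_max = K·τ₀ = 1.2593 × 784.08 = 987.36 MPa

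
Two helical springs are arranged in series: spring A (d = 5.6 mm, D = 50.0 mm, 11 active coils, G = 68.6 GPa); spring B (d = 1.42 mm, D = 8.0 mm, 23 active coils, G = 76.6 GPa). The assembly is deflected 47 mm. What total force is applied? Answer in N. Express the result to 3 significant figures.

101 N

k_A = Gd⁴/(8D³N_a) = (68.6×10³)(5.6⁴)/(8·50.0³·11) = 6.1331 N/mm
k_B = Gd⁴/(8D³N_a) = (76.6×10³)(1.42⁴)/(8·8.0³·23) = 3.3059 N/mm
Series: 1/k_eq = 1/6.1331 + 1/3.3059 = 0.46553; k_eq = 2.1481 N/mm
F = k_eq·δ = 2.1481·47 = 100.96 N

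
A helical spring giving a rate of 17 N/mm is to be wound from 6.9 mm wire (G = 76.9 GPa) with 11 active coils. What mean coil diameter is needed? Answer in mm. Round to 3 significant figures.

48.8 mm

D = (Gd⁴/(8N_a·k))^(1/3) = (76.9×10³·6.9⁴/(8·11·17))^(1/3)
  = (116517)^(1/3) = 48.8424 mm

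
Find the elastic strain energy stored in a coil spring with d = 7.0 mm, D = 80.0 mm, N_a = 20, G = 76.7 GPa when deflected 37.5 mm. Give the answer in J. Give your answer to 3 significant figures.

1.58 J

k = Gd⁴/(8D³N_a) = (76.7×10³)(7.0⁴)/(8·80.0³·20) = 2.248 N/mm
U = ½kδ² = 0.5 × 2.248 × 37.5² = 1580.6 N·mm = 1.5806 J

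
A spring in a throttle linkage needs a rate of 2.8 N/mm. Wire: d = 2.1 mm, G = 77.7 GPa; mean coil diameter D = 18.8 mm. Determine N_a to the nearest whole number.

10

N_a = Gd⁴/(8D³k) = (77.7×10³ × 2.1⁴)/(8 × 18.8³ × 2.8)
    = 1.51112e+06 / 148841 = 10.15 → 10 coils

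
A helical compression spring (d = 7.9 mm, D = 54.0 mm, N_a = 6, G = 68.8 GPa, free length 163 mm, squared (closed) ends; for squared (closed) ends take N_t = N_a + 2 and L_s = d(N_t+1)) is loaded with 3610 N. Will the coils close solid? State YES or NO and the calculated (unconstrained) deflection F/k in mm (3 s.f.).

YES, δ = 102 mm

k = Gd⁴/(8D³N_a) = (68.8×10³)(7.9⁴)/(8·54.0³·6) = 35.455 N/mm
N_t = 8; L_s = 7.9·9 = 71.1 mm; δ_solid = L₀ − L_s = 163 − 71.1 = 91.9 mm
δ = F/k = 3610/35.455 = 101.82 mm
δ ≥ δ_solid → spring goes solid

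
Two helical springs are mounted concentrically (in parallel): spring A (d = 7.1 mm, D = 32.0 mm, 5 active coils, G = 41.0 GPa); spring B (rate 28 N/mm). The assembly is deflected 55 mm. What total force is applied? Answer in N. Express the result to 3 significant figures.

k_A = Gd⁴/(8D³N_a) = (41.0×10³)(7.1⁴)/(8·32.0³·5) = 79.489 N/mm
Parallel: k_eq = 79.489 + 28 = 107.49 N/mm
F = k_eq·δ = 107.49·55 = 5911.9 N

5910 N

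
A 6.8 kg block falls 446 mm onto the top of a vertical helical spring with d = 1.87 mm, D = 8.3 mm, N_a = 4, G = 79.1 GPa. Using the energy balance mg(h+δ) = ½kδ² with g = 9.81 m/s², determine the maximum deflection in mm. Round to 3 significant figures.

k = Gd⁴/(8D³N_a) = (79.1×10³)(1.87⁴)/(8·8.3³·4) = 52.864 N/mm
W = mg = 6.8 × 9.81 = 66.708 N
½kδ² − Wδ − Wh = 0 → δ = (W + √(W² + 2kWh))/k
δ = (66.708 + √(4450 + 3.14559e+06))/52.864 = (66.708 + 1774.8)/52.864 = 34.836 mm

34.8 mm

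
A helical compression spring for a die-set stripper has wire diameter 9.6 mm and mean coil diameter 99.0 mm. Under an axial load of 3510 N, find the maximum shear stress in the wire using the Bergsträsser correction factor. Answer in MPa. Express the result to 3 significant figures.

Spring index C = D/d = 99.0/9.6 = 10.3125
K_B = (4C+2)/(4C−3) = 43.250/38.250 = 1.1307
τ₀ = 8FD/(πd³) = 8·3510·99.0/(π·9.6³) = 2.77992e+06/2779.5 = 1000.2 MPa
τ_max = K·τ₀ = 1.1307 × 1000.2 = 1130.9 MPa

1130 MPa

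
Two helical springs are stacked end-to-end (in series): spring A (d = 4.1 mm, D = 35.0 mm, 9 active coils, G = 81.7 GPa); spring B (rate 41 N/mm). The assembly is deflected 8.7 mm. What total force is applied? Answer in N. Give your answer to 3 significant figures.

k_A = Gd⁴/(8D³N_a) = (81.7×10³)(4.1⁴)/(8·35.0³·9) = 7.4786 N/mm
Series: 1/k_eq = 1/7.4786 + 1/41 = 0.1581; k_eq = 6.3249 N/mm
F = k_eq·δ = 6.3249·8.7 = 55.027 N

55.0 N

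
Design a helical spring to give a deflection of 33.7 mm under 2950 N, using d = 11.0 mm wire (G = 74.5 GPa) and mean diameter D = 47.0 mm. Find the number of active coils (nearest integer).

Required rate k = F/δ = 2950/33.7 = 87.537 N/mm
N_a = Gd⁴/(8D³k) = (74.5×10³ × 11.0⁴)/(8 × 47.0³ × 87.537)
    = 1.09075e+09 / 7.27069e+07 = 15 → 15 coils

15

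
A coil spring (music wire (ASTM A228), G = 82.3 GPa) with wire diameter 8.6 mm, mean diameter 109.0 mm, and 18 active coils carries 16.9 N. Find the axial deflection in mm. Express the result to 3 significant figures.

7.00 mm

k = Gd⁴/(8D³N_a) = (82.3×10³)(8.6⁴)/(8·109.0³·18) = 2.4141 N/mm
δ = F/k = 16.9 / 2.4141 = 7.0006 mm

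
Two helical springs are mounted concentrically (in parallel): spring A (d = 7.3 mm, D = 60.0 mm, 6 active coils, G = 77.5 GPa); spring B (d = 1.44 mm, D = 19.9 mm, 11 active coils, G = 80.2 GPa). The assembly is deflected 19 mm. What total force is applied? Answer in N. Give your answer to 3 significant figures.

k_A = Gd⁴/(8D³N_a) = (77.5×10³)(7.3⁴)/(8·60.0³·6) = 21.227 N/mm
k_B = Gd⁴/(8D³N_a) = (80.2×10³)(1.44⁴)/(8·19.9³·11) = 0.49726 N/mm
Parallel: k_eq = 21.227 + 0.49726 = 21.725 N/mm
F = k_eq·δ = 21.725·19 = 412.77 N

413 N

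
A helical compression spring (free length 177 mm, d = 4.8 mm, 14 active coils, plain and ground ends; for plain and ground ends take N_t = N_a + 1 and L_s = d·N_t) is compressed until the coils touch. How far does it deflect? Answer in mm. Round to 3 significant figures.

105 mm

N_t = 15; L_s = 4.8·15 = 72 mm
δ_solid = L₀ − L_s = 177 − 72 = 105 mm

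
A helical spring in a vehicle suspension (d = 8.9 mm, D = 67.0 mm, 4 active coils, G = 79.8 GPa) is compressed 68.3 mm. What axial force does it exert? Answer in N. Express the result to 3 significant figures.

3550 N

k = Gd⁴/(8D³N_a) = (79.8×10³)(8.9⁴)/(8·67.0³·4) = 52.022 N/mm
F = k·δ = 52.022 × 68.3 = 3553.1 N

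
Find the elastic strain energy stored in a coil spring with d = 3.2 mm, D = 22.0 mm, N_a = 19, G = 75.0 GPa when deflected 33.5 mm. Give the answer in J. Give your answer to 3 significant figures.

k = Gd⁴/(8D³N_a) = (75.0×10³)(3.2⁴)/(8·22.0³·19) = 4.859 N/mm
U = ½kδ² = 0.5 × 4.859 × 33.5² = 2726.5 N·mm = 2.7265 J

2.73 J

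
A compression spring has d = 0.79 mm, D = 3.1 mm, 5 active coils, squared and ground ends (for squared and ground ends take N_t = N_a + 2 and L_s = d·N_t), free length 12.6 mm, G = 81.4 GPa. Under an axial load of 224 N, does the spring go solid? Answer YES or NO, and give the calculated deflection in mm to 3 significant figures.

YES, δ = 8.42 mm

k = Gd⁴/(8D³N_a) = (81.4×10³)(0.79⁴)/(8·3.1³·5) = 26.606 N/mm
N_t = 7; L_s = 0.79·7 = 5.53 mm; δ_solid = L₀ − L_s = 12.6 − 5.53 = 7.07 mm
δ = F/k = 224/26.606 = 8.419 mm
δ ≥ δ_solid → spring goes solid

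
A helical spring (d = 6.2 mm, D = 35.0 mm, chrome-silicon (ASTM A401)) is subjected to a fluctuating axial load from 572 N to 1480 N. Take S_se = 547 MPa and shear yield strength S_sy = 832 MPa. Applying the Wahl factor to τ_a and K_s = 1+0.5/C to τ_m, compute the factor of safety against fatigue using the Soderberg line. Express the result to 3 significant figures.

1.12

C = D/d = 35.0/6.2 = 5.6452; K_W = (4C−1)/(4C−4)+0.615/C = 1.2704; K_s = 1+0.5/C = 1.0886
F_a = (F_max−F_min)/2 = 454 N; F_m = (F_max+F_min)/2 = 1026 N
τ_a = K_W·8F_aD/(πd³) = 1.2704 × 169.78 = 215.69 MPa
τ_m = K_s·8F_mD/(πd³) = 1.0886 × 383.69 = 417.67 MPa
Soderberg: 1/n_f = τ_a/S_se + τ_m/S_sy = 215.69/547 + 417.67/832 = 0.39431 + 0.50201 = 0.89633
n_f = 1/0.89633 = 1.116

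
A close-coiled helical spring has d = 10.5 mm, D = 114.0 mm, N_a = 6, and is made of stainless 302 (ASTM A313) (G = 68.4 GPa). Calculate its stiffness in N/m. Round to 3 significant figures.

k = Gd⁴/(8D³N_a) = (68.4×10³ × 10.5⁴) / (8 × 114.0³ × 6)
  = 8.31406e+08 / 7.11141e+07 = 11.691 N/mm = 11691 N/m

11700 N/m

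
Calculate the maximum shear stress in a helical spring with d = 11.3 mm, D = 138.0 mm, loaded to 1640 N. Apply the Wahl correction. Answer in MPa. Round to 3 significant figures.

446 MPa

Spring index C = D/d = 138.0/11.3 = 12.2124
K_W = (4C−1)/(4C−4) + 0.615/C = 47.850/44.850 + 0.0504 = 1.1172
τ₀ = 8FD/(πd³) = 8·1640·138.0/(π·11.3³) = 1.81056e+06/4533 = 399.42 MPa
τ_max = K·τ₀ = 1.1172 × 399.42 = 446.25 MPa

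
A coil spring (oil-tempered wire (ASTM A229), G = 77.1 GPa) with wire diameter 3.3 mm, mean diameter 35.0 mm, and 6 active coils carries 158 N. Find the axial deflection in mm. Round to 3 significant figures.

k = Gd⁴/(8D³N_a) = (77.1×10³)(3.3⁴)/(8·35.0³·6) = 4.4429 N/mm
δ = F/k = 158 / 4.4429 = 35.563 mm

35.6 mm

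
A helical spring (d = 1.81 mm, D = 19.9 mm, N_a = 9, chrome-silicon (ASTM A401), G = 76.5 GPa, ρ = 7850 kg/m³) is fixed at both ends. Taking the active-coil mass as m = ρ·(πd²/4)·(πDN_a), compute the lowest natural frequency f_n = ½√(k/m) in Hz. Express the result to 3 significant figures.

k = Gd⁴/(8D³N_a) = (76.5×10³)(1.81⁴)/(8·19.9³·9) = 1.4471 N/mm = 1447.1 N/m
Wire length L = πDN_a = π·19.9·9 = 562.66 mm
m = ρ·(πd²/4)·L = 7850 × 2.573×10⁻⁶ m² × 0.56266 m = 0.011365 kg
f_n = ½√(k/m) = 0.5·√(1447.1/0.011365) = 0.5·√(1.2733e+05) = 178.41 Hz

178 Hz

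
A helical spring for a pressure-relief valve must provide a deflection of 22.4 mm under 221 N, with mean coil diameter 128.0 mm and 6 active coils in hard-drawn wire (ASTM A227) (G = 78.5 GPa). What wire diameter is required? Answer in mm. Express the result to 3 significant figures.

Required rate k = F/δ = 221/22.4 = 9.8661 N/mm
d = (8D³N_a·k / G)^(1/4) = (8·128.0³·6·9.8661 / (78.5×10³))^0.25
  = (12652)^0.25 = 10.6056 mm

10.6 mm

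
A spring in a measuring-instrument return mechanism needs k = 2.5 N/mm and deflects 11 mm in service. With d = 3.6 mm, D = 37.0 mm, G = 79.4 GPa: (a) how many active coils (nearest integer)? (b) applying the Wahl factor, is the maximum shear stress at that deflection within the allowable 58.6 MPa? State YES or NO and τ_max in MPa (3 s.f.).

(a) 13 coils; (b) NO, τ_max = 64.1 MPa

N_a = Gd⁴/(8D³k) = (79.4×10³)(3.6⁴)/(8·37.0³·2.5) = 13.16 → N_a = 13
Actual rate k = Gd⁴/(8D³·13) = 2.5316 N/mm
Working load F = kδ = 2.5316·11 = 27.847 N
C = 37.0/3.6 = 10.2778; K_W = (4C−1)/(4C−4)+0.615/C = 1.1407
τ_max = K_W·8FD/(πd³) = 1.1407·56.237 = 64.148 MPa
τ_max > 58.6 MPa → exceeds allowable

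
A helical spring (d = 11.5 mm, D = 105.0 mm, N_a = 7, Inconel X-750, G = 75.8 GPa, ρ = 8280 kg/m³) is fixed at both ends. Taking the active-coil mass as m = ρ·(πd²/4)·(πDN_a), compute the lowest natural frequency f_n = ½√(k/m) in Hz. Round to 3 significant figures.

50.7 Hz

k = Gd⁴/(8D³N_a) = (75.8×10³)(11.5⁴)/(8·105.0³·7) = 20.451 N/mm = 20451 N/m
Wire length L = πDN_a = π·105.0·7 = 2309.1 mm
m = ρ·(πd²/4)·L = 8280 × 103.87×10⁻⁶ m² × 2.3091 m = 1.9859 kg
f_n = ½√(k/m) = 0.5·√(20451/1.9859) = 0.5·√(10298) = 50.739 Hz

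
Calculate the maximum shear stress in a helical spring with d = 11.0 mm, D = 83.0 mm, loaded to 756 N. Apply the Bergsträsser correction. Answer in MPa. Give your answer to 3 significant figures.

142 MPa

Spring index C = D/d = 83.0/11.0 = 7.5455
K_B = (4C+2)/(4C−3) = 32.182/27.182 = 1.1839
τ₀ = 8FD/(πd³) = 8·756·83.0/(π·11.0³) = 501984/4181.5 = 120.05 MPa
τ_max = K·τ₀ = 1.1839 × 120.05 = 142.13 MPa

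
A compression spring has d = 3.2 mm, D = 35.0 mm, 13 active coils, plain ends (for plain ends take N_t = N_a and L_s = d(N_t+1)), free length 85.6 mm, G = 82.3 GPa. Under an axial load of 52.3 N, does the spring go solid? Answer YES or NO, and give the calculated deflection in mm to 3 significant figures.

NO, δ = 27.0 mm

k = Gd⁴/(8D³N_a) = (82.3×10³)(3.2⁴)/(8·35.0³·13) = 1.9354 N/mm
N_t = 13; L_s = 3.2·14 = 44.8 mm; δ_solid = L₀ − L_s = 85.6 − 44.8 = 40.8 mm
δ = F/k = 52.3/1.9354 = 27.023 mm
δ < δ_solid → spring does not go solid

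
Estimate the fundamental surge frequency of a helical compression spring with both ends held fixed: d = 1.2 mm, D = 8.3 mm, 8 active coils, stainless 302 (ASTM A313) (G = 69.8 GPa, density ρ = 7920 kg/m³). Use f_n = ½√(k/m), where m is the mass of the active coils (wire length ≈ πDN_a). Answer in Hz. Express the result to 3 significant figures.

k = Gd⁴/(8D³N_a) = (69.8×10³)(1.2⁴)/(8·8.3³·8) = 3.9552 N/mm = 3955.2 N/m
Wire length L = πDN_a = π·8.3·8 = 208.6 mm
m = ρ·(πd²/4)·L = 7920 × 1.131×10⁻⁶ m² × 0.2086 m = 0.0018685 kg
f_n = ½√(k/m) = 0.5·√(3955.2/0.0018685) = 0.5·√(2.1168e+06) = 727.45 Hz

727 Hz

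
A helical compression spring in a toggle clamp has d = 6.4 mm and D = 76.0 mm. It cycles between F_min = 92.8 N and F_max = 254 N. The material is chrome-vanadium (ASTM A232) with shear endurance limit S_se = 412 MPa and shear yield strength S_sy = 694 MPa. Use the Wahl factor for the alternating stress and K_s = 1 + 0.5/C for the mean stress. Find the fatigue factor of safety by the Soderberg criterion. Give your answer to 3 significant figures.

C = D/d = 76.0/6.4 = 11.8750; K_W = (4C−1)/(4C−4)+0.615/C = 1.1208; K_s = 1+0.5/C = 1.0421
F_a = (F_max−F_min)/2 = 80.6 N; F_m = (F_max+F_min)/2 = 173.4 N
τ_a = K_W·8F_aD/(πd³) = 1.1208 × 59.504 = 66.69 MPa
τ_m = K_s·8F_mD/(πd³) = 1.0421 × 128.02 = 133.41 MPa
Soderberg: 1/n_f = τ_a/S_se + τ_m/S_sy = 66.69/412 + 133.41/694 = 0.16187 + 0.19223 = 0.3541
n_f = 1/0.3541 = 2.824

2.82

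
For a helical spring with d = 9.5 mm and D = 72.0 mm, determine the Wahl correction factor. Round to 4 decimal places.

1.1951

C = D/d = 72.0/9.5 = 7.5789
K_W = (4C−1)/(4C−4) + 0.615/C = 29.316/26.316 + 0.0811 = 1.1951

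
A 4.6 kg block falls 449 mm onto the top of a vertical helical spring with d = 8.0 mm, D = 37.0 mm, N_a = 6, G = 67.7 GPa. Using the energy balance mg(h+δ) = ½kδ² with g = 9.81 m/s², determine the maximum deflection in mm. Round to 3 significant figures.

19.2 mm

k = Gd⁴/(8D³N_a) = (67.7×10³)(8.0⁴)/(8·37.0³·6) = 114.05 N/mm
W = mg = 4.6 × 9.81 = 45.126 N
½kδ² − Wδ − Wh = 0 → δ = (W + √(W² + 2kWh))/k
δ = (45.126 + √(2036.4 + 4.62174e+06))/114.05 = (45.126 + 2150.3)/114.05 = 19.249 mm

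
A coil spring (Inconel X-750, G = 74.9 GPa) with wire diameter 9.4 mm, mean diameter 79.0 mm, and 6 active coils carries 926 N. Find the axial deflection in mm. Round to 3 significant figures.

k = Gd⁴/(8D³N_a) = (74.9×10³)(9.4⁴)/(8·79.0³·6) = 24.71 N/mm
δ = F/k = 926 / 24.71 = 37.475 mm

37.5 mm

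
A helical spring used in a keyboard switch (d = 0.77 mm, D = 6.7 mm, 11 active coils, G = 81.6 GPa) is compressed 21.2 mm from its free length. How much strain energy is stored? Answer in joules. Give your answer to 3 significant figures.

k = Gd⁴/(8D³N_a) = (81.6×10³)(0.77⁴)/(8·6.7³·11) = 1.0838 N/mm
U = ½kδ² = 0.5 × 1.0838 × 21.2² = 243.55 N·mm = 0.24355 J

0.244 J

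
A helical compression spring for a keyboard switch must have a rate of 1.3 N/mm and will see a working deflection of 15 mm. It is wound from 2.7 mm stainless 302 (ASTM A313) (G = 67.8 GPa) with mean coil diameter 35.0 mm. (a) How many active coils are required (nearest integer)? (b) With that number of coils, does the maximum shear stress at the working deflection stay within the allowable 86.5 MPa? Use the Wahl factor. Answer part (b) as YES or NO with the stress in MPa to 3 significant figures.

N_a = Gd⁴/(8D³k) = (67.8×10³)(2.7⁴)/(8·35.0³·1.3) = 8.081 → N_a = 8
Actual rate k = Gd⁴/(8D³·8) = 1.3131 N/mm
Working load F = kδ = 1.3131·15 = 19.697 N
C = 35.0/2.7 = 12.9630; K_W = (4C−1)/(4C−4)+0.615/C = 1.1101
τ_max = K_W·8FD/(πd³) = 1.1101·89.188 = 99.011 MPa
τ_max > 86.5 MPa → exceeds allowable

(a) 8 coils; (b) NO, τ_max = 99.0 MPa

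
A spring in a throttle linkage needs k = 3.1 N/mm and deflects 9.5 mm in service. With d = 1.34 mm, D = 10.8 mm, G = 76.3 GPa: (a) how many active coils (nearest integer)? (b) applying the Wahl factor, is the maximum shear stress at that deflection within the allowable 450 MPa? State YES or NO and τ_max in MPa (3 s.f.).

N_a = Gd⁴/(8D³k) = (76.3×10³)(1.34⁴)/(8·10.8³·3.1) = 7.874 → N_a = 8
Actual rate k = Gd⁴/(8D³·8) = 3.0514 N/mm
Working load F = kδ = 3.0514·9.5 = 28.988 N
C = 10.8/1.34 = 8.0597; K_W = (4C−1)/(4C−4)+0.615/C = 1.1825
τ_max = K_W·8FD/(πd³) = 1.1825·331.33 = 391.82 MPa
τ_max ≤ 450 MPa → acceptable

(a) 8 coils; (b) YES, τ_max = 392 MPa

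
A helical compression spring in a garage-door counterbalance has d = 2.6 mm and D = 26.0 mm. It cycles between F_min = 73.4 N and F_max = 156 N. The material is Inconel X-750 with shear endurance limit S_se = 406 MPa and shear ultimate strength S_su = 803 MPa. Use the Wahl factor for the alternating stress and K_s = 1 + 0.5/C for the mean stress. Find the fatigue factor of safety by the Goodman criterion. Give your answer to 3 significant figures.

C = D/d = 26.0/2.6 = 10.0000; K_W = (4C−1)/(4C−4)+0.615/C = 1.1448; K_s = 1+0.5/C = 1.0500
F_a = (F_max−F_min)/2 = 41.3 N; F_m = (F_max+F_min)/2 = 114.7 N
τ_a = K_W·8F_aD/(πd³) = 1.1448 × 155.58 = 178.11 MPa
τ_m = K_s·8F_mD/(πd³) = 1.0500 × 432.07 = 453.68 MPa
Goodman: 1/n_f = τ_a/S_se + τ_m/S_su = 178.11/406 + 453.68/803 = 0.43869 + 0.56498 = 1.0037
n_f = 1/1.0037 = 0.9963

0.996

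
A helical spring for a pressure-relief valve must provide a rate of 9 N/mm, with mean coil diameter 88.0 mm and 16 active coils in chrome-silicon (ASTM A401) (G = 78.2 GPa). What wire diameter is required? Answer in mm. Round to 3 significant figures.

d = (8D³N_a·k / G)^(1/4) = (8·88.0³·16·9 / (78.2×10³))^0.25
  = (10039)^0.25 = 10.0098 mm

10.0 mm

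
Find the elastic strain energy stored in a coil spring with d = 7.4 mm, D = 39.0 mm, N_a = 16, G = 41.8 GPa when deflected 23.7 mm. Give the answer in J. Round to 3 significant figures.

4.64 J

k = Gd⁴/(8D³N_a) = (41.8×10³)(7.4⁴)/(8·39.0³·16) = 16.508 N/mm
U = ½kδ² = 0.5 × 16.508 × 23.7² = 4636.2 N·mm = 4.6362 J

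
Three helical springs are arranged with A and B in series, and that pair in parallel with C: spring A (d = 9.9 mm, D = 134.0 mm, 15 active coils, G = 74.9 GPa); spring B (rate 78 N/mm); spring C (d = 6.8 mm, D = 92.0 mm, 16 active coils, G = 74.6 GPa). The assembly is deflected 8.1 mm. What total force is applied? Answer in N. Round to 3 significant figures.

k_A = Gd⁴/(8D³N_a) = (74.9×10³)(9.9⁴)/(8·134.0³·15) = 2.4919 N/mm
k_C = Gd⁴/(8D³N_a) = (74.6×10³)(6.8⁴)/(8·92.0³·16) = 1.6003 N/mm
Springs A,B series: k_AB = 1/(1/2.4919+1/78) = 2.4147 N/mm; parallel with C: k_eq = 2.4147+1.6003 = 4.015 N/mm
F = k_eq·δ = 4.015·8.1 = 32.522 N

32.5 N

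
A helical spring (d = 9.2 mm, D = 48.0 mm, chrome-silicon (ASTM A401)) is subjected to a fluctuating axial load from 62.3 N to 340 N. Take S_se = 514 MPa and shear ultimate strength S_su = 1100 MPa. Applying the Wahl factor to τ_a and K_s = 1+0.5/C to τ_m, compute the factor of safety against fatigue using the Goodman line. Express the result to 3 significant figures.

C = D/d = 48.0/9.2 = 5.2174; K_W = (4C−1)/(4C−4)+0.615/C = 1.2957; K_s = 1+0.5/C = 1.0958
F_a = (F_max−F_min)/2 = 138.85 N; F_m = (F_max+F_min)/2 = 201.15 N
τ_a = K_W·8F_aD/(πd³) = 1.2957 × 21.795 = 28.24 MPa
τ_m = K_s·8F_mD/(πd³) = 1.0958 × 31.575 = 34.601 MPa
Goodman: 1/n_f = τ_a/S_se + τ_m/S_su = 28.24/514 + 34.601/1100 = 0.05494 + 0.03146 = 0.086398
n_f = 1/0.086398 = 11.57

11.6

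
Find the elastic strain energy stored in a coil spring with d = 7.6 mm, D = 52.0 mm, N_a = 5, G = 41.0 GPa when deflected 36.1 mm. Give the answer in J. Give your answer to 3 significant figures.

15.8 J

k = Gd⁴/(8D³N_a) = (41.0×10³)(7.6⁴)/(8·52.0³·5) = 24.32 N/mm
U = ½kδ² = 0.5 × 24.32 × 36.1² = 15847 N·mm = 15.847 J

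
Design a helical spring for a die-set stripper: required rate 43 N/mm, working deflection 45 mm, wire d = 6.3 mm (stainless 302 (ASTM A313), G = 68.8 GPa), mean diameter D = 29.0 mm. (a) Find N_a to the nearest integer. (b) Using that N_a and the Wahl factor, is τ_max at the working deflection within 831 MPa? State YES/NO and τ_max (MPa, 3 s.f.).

N_a = Gd⁴/(8D³k) = (68.8×10³)(6.3⁴)/(8·29.0³·43) = 12.92 → N_a = 13
Actual rate k = Gd⁴/(8D³·13) = 42.729 N/mm
Working load F = kδ = 42.729·45 = 1922.8 N
C = 29.0/6.3 = 4.6032; K_W = (4C−1)/(4C−4)+0.615/C = 1.3418
τ_max = K_W·8FD/(πd³) = 1.3418·567.87 = 761.95 MPa
τ_max ≤ 831 MPa → acceptable

(a) 13 coils; (b) YES, τ_max = 762 MPa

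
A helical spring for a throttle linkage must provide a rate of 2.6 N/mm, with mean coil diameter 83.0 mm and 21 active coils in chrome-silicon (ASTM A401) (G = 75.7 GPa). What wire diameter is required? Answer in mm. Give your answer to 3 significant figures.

d = (8D³N_a·k / G)^(1/4) = (8·83.0³·21·2.6 / (75.7×10³))^0.25
  = (3299.3)^0.25 = 7.5789 mm

7.58 mm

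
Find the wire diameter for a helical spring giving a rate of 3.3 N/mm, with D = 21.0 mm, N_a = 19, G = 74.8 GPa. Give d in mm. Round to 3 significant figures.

2.81 mm

d = (8D³N_a·k / G)^(1/4) = (8·21.0³·19·3.3 / (74.8×10³))^0.25
  = (62.103)^0.25 = 2.8072 mm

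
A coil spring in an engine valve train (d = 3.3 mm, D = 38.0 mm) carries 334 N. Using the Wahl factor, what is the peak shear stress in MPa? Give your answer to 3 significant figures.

Spring index C = D/d = 38.0/3.3 = 11.5152
K_W = (4C−1)/(4C−4) + 0.615/C = 45.061/42.061 + 0.0534 = 1.1247
τ₀ = 8FD/(πd³) = 8·334·38.0/(π·3.3³) = 101536/112.9 = 899.35 MPa
τ_max = K·τ₀ = 1.1247 × 899.35 = 1011.5 MPa

1010 MPa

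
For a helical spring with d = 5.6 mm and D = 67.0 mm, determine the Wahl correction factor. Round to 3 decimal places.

1.120

C = D/d = 67.0/5.6 = 11.9643
K_W = (4C−1)/(4C−4) + 0.615/C = 46.857/43.857 + 0.0514 = 1.1198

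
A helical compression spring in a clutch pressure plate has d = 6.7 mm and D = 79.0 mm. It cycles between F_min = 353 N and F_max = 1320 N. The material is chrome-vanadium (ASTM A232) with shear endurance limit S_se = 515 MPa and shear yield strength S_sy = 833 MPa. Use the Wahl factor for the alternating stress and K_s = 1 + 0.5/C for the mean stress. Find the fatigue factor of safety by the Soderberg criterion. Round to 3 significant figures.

C = D/d = 79.0/6.7 = 11.7910; K_W = (4C−1)/(4C−4)+0.615/C = 1.1217; K_s = 1+0.5/C = 1.0424
F_a = (F_max−F_min)/2 = 483.5 N; F_m = (F_max+F_min)/2 = 836.5 N
τ_a = K_W·8F_aD/(πd³) = 1.1217 × 323.4 = 362.74 MPa
τ_m = K_s·8F_mD/(πd³) = 1.0424 × 559.51 = 583.24 MPa
Soderberg: 1/n_f = τ_a/S_se + τ_m/S_sy = 362.74/515 + 583.24/833 = 0.70436 + 0.70016 = 1.4045
n_f = 1/1.4045 = 0.712

0.712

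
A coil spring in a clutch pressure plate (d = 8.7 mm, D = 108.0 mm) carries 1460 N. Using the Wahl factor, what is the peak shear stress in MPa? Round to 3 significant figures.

Spring index C = D/d = 108.0/8.7 = 12.4138
K_W = (4C−1)/(4C−4) + 0.615/C = 48.655/45.655 + 0.0495 = 1.1153
τ₀ = 8FD/(πd³) = 8·1460·108.0/(π·8.7³) = 1.26144e+06/2068.7 = 609.76 MPa
τ_max = K·τ₀ = 1.1153 × 609.76 = 680.04 MPa

680 MPa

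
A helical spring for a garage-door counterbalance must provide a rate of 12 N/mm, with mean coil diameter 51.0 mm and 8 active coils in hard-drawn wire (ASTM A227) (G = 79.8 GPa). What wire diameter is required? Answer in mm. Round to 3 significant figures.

5.98 mm

d = (8D³N_a·k / G)^(1/4) = (8·51.0³·8·12 / (79.8×10³))^0.25
  = (1276.6)^0.25 = 5.9775 mm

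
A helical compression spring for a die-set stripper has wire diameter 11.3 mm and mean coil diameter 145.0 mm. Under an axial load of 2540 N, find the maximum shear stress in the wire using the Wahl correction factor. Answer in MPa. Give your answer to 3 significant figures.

722 MPa

Spring index C = D/d = 145.0/11.3 = 12.8319
K_W = (4C−1)/(4C−4) + 0.615/C = 50.327/47.327 + 0.0479 = 1.1113
τ₀ = 8FD/(πd³) = 8·2540·145.0/(π·11.3³) = 2.9464e+06/4533 = 649.99 MPa
τ_max = K·τ₀ = 1.1113 × 649.99 = 722.34 MPa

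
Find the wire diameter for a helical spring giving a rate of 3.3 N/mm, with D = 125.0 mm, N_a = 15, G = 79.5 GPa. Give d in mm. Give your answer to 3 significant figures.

d = (8D³N_a·k / G)^(1/4) = (8·125.0³·15·3.3 / (79.5×10³))^0.25
  = (9728.8)^0.25 = 9.9315 mm

9.93 mm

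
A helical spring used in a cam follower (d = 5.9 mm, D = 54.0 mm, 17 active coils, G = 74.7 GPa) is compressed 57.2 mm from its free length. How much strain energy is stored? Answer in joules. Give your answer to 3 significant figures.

6.91 J

k = Gd⁴/(8D³N_a) = (74.7×10³)(5.9⁴)/(8·54.0³·17) = 4.2268 N/mm
U = ½kδ² = 0.5 × 4.2268 × 57.2² = 6914.7 N·mm = 6.9147 J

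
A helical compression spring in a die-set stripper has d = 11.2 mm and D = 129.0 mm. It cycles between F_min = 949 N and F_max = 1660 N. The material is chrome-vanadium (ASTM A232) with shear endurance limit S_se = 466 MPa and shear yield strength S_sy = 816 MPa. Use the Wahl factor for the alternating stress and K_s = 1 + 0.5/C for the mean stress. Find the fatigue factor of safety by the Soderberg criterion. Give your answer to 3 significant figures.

1.69

C = D/d = 129.0/11.2 = 11.5179; K_W = (4C−1)/(4C−4)+0.615/C = 1.1247; K_s = 1+0.5/C = 1.0434
F_a = (F_max−F_min)/2 = 355.5 N; F_m = (F_max+F_min)/2 = 1304.5 N
τ_a = K_W·8F_aD/(πd³) = 1.1247 × 83.122 = 93.487 MPa
τ_m = K_s·8F_mD/(πd³) = 1.0434 × 305.01 = 318.25 MPa
Soderberg: 1/n_f = τ_a/S_se + τ_m/S_sy = 93.487/466 + 318.25/816 = 0.20062 + 0.39002 = 0.59064
n_f = 1/0.59064 = 1.693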